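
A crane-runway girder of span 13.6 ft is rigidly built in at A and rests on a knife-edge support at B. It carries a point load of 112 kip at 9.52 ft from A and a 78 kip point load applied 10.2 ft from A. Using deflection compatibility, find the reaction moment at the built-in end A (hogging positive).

M_A = 332.2 kip·ft

Take the reaction at B as the redundant and release it; the primary structure is a cantilever fixed at A.
Deflection at B on the released cantilever, summing each load's contribution:
  point load 112 at a = 9.52: Pa²(3L − a)/(6EI) = 52918/EI
  point load 78 at a = 10.2: Pa²(3L − a)/(6EI) = 41387/EI
  δ_0 = 94306/EI
Tip deflection under a unit load at B: L³/(3EI) = 838.5/EI.
The prop prevents deflection at B: R_B = δ_0/δ_{BB} = 94306/838.5 = 112.5 kip.
Moment equilibrium about A: M_A = Σ(load moments about A) − R_B·L = 1862 − 112.5×13.6 = 332.2 kip·ft.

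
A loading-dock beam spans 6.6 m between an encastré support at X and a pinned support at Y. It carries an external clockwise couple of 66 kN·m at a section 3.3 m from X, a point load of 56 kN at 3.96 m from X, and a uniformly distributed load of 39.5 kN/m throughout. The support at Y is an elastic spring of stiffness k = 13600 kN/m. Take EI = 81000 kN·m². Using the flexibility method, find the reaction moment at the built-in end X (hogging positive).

Take the reaction at Y as the redundant and release it; the primary structure is a cantilever fixed at X.
Primary-structure tip deflection at Y by superposition:
  clockwise couple 66 at a = 3.3: M₀a(2L − a)/(2EI) = 1078/EI
  point load 56 at a = 3.96: Pa²(3L − a)/(6EI) = 2318/EI
  UDL 39.5: wL⁴/(8EI) = 9369/EI
  δ_0 = 12765/EI
Flexibility coefficient — unit upward force at Y: δ_{YY} = L³/(3EI) = 95.83/EI.
With EI = 81000 kN·m²: δ_0 = 0.1576 m and δ_{YY} = 0.001183 m/kN.
Compatibility — the spring shortens by R_Y/k under the reaction it provides: δ_0 − R_Y·δ_{YY} = R_Y/k. With 1/k = 0.000074 m/kN, R_Y = δ_0 / (δ_{YY} + 1/k) = 0.1576 / (0.001183 + 0.000074) = 125.4 kN.
Moment equilibrium about X: M_X = Σ(load moments about X) − R_Y·L = 1148 − 125.4×6.6 = 320.4 kN·m.

M_X = 320.4 kN·m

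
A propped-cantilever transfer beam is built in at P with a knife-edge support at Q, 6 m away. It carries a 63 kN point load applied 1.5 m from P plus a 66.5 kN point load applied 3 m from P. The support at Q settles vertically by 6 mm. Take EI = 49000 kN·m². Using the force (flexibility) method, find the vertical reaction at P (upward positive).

Release the roller at Q. Primary structure: cantilever fixed at P.
Free-end deflection of the primary structure under the applied loading (downward +):
  point load 63 at a = 1.5: Pa²(3L − a)/(6EI) = 389.8/EI
  point load 66.5 at a = 3: Pa²(3L − a)/(6EI) = 1496/EI
  δ_0 = 1886/EI
Flexibility coefficient — unit upward force at Q: δ_{QQ} = L³/(3EI) = 72/EI.
With EI = 49000 kN·m²: δ_0 = 0.038491 m and δ_{QQ} = 0.001469 m/kN.
Compatibility — the beam at Q must follow the support down by 0.006 m: δ_0 − R_Q·δ_{QQ} = 0.006, so R_Q = (0.038491 − 0.006)/0.001469 = 22.11 kN.
Vertical equilibrium: R_P = ΣP − R_Q = 129.5 − 22.11 = 107.4 kN.

R_P = 107.4 kN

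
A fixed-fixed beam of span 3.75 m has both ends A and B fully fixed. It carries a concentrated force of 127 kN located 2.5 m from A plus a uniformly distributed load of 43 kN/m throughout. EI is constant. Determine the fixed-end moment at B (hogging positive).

M_B = 120.9 kN·m

Take the two fixed-end moments M_A, M_B as redundants; the released structure is the simple span AB.
Simple-span end rotations at A and B under the given loads:
  at A: point load 127 at a = 2.5: Pab(L + b)/(6LEI) = 88.19/EI
  at B: point load 127 at a = 2.5: Pab(L + a)/(6LEI) = 110.2/EI
  at A: UDL 43: wL³/(24EI) = 94.48/EI
  at B: UDL 43: wL³/(24EI) = 94.48/EI
  θ_A0 = 182.7/EI,  θ_B0 = 204.7/EI
Flexibility coefficients: a unit moment at one end gives L/(3EI) there and L/(6EI) at the far end, so f₁₁ = f₂₂ = 1.25/EI and f₁₂ = f₂₁ = 0.625/EI.
Compatibility — zero rotation at each built-in end:
  1.25 M_A + 0.625 M_B = 182.7
  0.625 M_A + 1.25 M_B = 204.7
Solving the pair gives M_A = 85.67 kN·m and M_B = 120.9 kN·m (hogging).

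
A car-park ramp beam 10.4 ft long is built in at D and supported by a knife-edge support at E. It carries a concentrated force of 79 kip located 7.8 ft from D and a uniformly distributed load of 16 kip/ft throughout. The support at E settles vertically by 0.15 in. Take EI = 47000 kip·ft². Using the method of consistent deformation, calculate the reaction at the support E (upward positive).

Release the roller at E. Primary structure: cantilever fixed at D.
Downward deflection at the released point E due to the loads:
  point load 79 at a = 7.8: Pa²(3L − a)/(6EI) = 18745/EI
  UDL 16: wL⁴/(8EI) = 23397/EI
  δ_0 = 42142/EI
Tip deflection under a unit load at E: L³/(3EI) = 375/EI.
With EI = 47000 kip·ft²: δ_0 = 0.89664 ft and δ_{EE} = 0.007978 ft/kip.
Compatibility — the beam at E must follow the support down by 0.0125 ft: δ_0 − R_E·δ_{EE} = 0.0125, so R_E = (0.89664 − 0.0125)/0.007978 = 110.8 kip.

R_E = 110.8 kip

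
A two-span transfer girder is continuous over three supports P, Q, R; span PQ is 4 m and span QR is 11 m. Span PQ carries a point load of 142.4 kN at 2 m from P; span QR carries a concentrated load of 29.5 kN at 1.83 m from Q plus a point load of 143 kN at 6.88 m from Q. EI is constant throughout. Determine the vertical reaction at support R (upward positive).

Take M_Q as the redundant. Released structure: two simple spans PQ and QR with a hinge at Q.
Discontinuity in slope at Q on the released structure — sum the simple-span end rotations:
  span PQ: point load 142.4 at a = 2: Pab(L + a)/(6LEI) = 142.4/EI
  span QR: point load 29.5 at a = 1.83: Pab(L + b)/(6LEI) = 151.3/EI
  span QR: point load 143 at a = 6.88: Pab(L + b)/(6LEI) = 928.6/EI
  relative rotation θ_0 = (142.4 + 1080)/EI = 1222/EI
A unit hogging moment at Q produces rotation L₁/(3EI) + L₂/(3EI) = 5/EI.
Compatibility: M_Q·(L₁+L₂)/(3EI) = θ_0, giving M_Q = 244.5 kN·m (hogging).
Span QR, ΣM about R: R_Q^{QR}·11 = 859.7 + 244.5, so R_Q^{QR} = 100.4 kN and R_R = 172.5 − 100.4 = 72.12 kN.

R_R = 72.12 kN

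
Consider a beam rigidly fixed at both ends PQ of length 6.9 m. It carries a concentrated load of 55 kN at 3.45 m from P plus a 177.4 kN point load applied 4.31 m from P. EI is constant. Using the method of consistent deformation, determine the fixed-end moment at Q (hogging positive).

Take the two fixed-end moments M_P, M_Q as redundants; the released structure is the simple span PQ.
Simple-span end rotations at P and Q under the given loads:
  at P: point load 55 at a = 3.45: Pab(L + b)/(6LEI) = 163.7/EI
  at Q: point load 55 at a = 3.45: Pab(L + a)/(6LEI) = 163.7/EI
  at P: point load 177.4 at a = 4.31: Pab(L + b)/(6LEI) = 453.9/EI
  at Q: point load 177.4 at a = 4.31: Pab(L + a)/(6LEI) = 536.2/EI
  θ_P0 = 617.6/EI,  θ_Q0 = 699.9/EI
Flexibility coefficients: a unit moment at one end gives L/(3EI) there and L/(6EI) at the far end, so f₁₁ = f₂₂ = 2.3/EI and f₁₂ = f₂₁ = 1.15/EI.
Compatibility — zero rotation at each built-in end:
  2.3 M_P + 1.15 M_Q = 617.6
  1.15 M_P + 2.3 M_Q = 699.9
Solving the pair gives M_P = 155.2 kN·m and M_Q = 226.7 kN·m (hogging).

M_Q = 226.7 kN·m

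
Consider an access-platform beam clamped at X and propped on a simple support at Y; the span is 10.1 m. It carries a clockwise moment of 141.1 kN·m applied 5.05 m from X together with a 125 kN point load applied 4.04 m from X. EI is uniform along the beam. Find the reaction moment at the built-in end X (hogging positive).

Take the reaction at Y as the redundant and release it; the primary structure is a cantilever fixed at X.
Deflection at Y on the released cantilever, summing each load's contribution:
  clockwise couple 141.1 at a = 5.05: M₀a(2L − a)/(2EI) = 5398/EI
  point load 125 at a = 4.04: Pa²(3L − a)/(6EI) = 8929/EI
  δ_0 = 14327/EI
Flexibility coefficient — unit upward force at Y: δ_{YY} = L³/(3EI) = 343.4/EI.
Compatibility at Y: δ_0 − R_Y·δ_{YY} = 0, so R_Y = 14327/343.4 = 41.72 kN.
Moment equilibrium about X: M_X = Σ(load moments about X) − R_Y·L = 646.1 − 41.72×10.1 = 224.8 kN·m.

M_X = 224.8 kN·m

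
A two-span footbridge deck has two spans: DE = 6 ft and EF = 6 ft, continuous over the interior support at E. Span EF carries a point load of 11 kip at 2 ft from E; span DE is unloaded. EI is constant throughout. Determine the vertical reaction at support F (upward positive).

R_F = 2.648 kip

Insert a hinge at E; M_E is the redundant, and each span becomes simply supported.
Discontinuity in slope at E on the released structure — sum the simple-span end rotations:
  span EF: point load 11 at a = 2: Pab(L + b)/(6LEI) = 24.44/EI
  relative rotation θ_0 = (0 + 24.44)/EI = 24.44/EI
A unit hogging moment at E produces rotation L₁/(3EI) + L₂/(3EI) = 4/EI.
Compatibility: M_E·(L₁+L₂)/(3EI) = θ_0, giving M_E = 6.111 kip·ft (hogging).
Span EF, ΣM about F: R_E^{EF}·6 = 44 + 6.111, so R_E^{EF} = 8.352 kip and R_F = 11 − 8.352 = 2.648 kip.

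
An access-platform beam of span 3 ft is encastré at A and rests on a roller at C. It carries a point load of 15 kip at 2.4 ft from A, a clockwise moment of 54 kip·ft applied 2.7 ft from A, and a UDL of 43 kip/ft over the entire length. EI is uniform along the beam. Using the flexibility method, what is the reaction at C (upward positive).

Take the reaction at C as the redundant and release it; the primary structure is a cantilever fixed at A.
Deflection at C on the released cantilever, summing each load's contribution:
  point load 15 at a = 2.4: Pa²(3L − a)/(6EI) = 95.04/EI
  clockwise couple 54 at a = 2.7: M₀a(2L − a)/(2EI) = 240.6/EI
  UDL 43: wL⁴/(8EI) = 435.4/EI
  δ_0 = 771/EI
Tip deflection under a unit load at C: L³/(3EI) = 9/EI.
Compatibility at C: δ_0 − R_C·δ_{CC} = 0, so R_C = 771/9 = 85.67 kip.

R_C = 85.67 kip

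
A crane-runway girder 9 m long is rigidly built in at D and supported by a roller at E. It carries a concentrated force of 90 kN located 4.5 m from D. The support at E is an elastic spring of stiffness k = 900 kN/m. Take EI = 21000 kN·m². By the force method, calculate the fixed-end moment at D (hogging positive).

M_D = 174.1 kN·m

Choose R_E as the redundant. The primary structure is the cantilever fixed at D.
Deflection at E on the released cantilever, summing each load's contribution:
  point load 90 at a = 4.5: Pa²(3L − a)/(6EI) = 6834/EI
Flexibility coefficient — unit upward force at E: δ_{EE} = L³/(3EI) = 243/EI.
With EI = 21000 kN·m²: δ_0 = 0.32545 m and δ_{EE} = 0.011571 m/kN.
Compatibility — the spring shortens by R_E/k under the reaction it provides: δ_0 − R_E·δ_{EE} = R_E/k. With 1/k = 0.001111 m/kN, R_E = δ_0 / (δ_{EE} + 1/k) = 0.32545 / (0.011571 + 0.001111) = 25.66 kN.
Moment equilibrium about D: M_D = Σ(load moments about D) − R_E·L = 405 − 25.66×9 = 174.1 kN·m.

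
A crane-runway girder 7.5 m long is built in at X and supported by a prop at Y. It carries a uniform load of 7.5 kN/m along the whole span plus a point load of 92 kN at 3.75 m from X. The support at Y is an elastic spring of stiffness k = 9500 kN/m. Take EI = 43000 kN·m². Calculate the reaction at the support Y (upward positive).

R_Y = 48.29 kN

Remove the prop at Y; the released (primary) structure is a cantilever built in at X.
Downward deflection at the released point Y due to the loads:
  UDL 7.5: wL⁴/(8EI) = 2966/EI
  point load 92 at a = 3.75: Pa²(3L − a)/(6EI) = 4043/EI
  δ_0 = 7009/EI
Tip deflection under a unit load at Y: L³/(3EI) = 140.6/EI.
With EI = 43000 kN·m²: δ_0 = 0.16301 m and δ_{YY} = 0.00327 m/kN.
Compatibility — the spring shortens by R_Y/k under the reaction it provides: δ_0 − R_Y·δ_{YY} = R_Y/k. With 1/k = 0.000105 m/kN, R_Y = δ_0 / (δ_{YY} + 1/k) = 0.16301 / (0.00327 + 0.000105) = 48.29 kN.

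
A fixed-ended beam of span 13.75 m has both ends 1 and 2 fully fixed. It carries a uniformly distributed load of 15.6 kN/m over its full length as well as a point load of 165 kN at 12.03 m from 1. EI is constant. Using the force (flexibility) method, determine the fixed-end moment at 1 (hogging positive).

Take the two fixed-end moments M_1, M_2 as redundants; the released structure is the simple span 12.
Simple-span end rotations at 1 and 2 under the given loads:
  at 1: UDL 15.6: wL³/(24EI) = 1690/EI
  at 2: UDL 15.6: wL³/(24EI) = 1690/EI
  at 1: point load 165 at a = 12.03: Pab(L + b)/(6LEI) = 640.2/EI
  at 2: point load 165 at a = 12.03: Pab(L + a)/(6LEI) = 1067/EI
  θ_10 = 2330/EI,  θ_20 = 2757/EI
Flexibility coefficients: a unit moment at one end gives L/(3EI) there and L/(6EI) at the far end, so f₁₁ = f₂₂ = 4.583/EI and f₁₂ = f₂₁ = 2.292/EI.
Compatibility — zero rotation at each built-in end:
  4.583 M_1 + 2.292 M_2 = 2330
  2.292 M_1 + 4.583 M_2 = 2757
Solving the pair gives M_1 = 276.8 kN·m and M_2 = 463 kN·m (hogging).

M_1 = 276.8 kN·m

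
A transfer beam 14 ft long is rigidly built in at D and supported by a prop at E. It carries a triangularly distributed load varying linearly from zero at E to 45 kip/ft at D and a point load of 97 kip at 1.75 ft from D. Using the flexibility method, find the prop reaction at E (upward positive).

Choose R_E as the redundant. The primary structure is the cantilever fixed at D.
Free-end deflection of the primary structure under the applied loading (downward +):
  triangular load, peak 45 at the fixed end: w₀L⁴/(30EI) = 57624/EI
  point load 97 at a = 1.75: Pa²(3L − a)/(6EI) = 1993/EI
  δ_0 = 59617/EI
Flexibility coefficient — unit upward force at E: δ_{EE} = L³/(3EI) = 914.7/EI.
The prop prevents deflection at E: R_E = δ_0/δ_{EE} = 59617/914.7 = 65.18 kip.

R_E = 65.18 kip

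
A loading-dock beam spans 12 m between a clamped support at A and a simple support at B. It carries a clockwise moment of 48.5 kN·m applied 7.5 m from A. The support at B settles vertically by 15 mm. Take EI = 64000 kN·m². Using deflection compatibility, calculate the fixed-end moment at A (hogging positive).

M_A = 5.98 kN·m

Release the roller at B. Primary structure: cantilever fixed at A.
Free-end deflection of the primary structure under the applied loading (downward +):
  clockwise couple 48.5 at a = 7.5: M₀a(2L − a)/(2EI) = 3001/EI
Tip deflection under a unit load at B: L³/(3EI) = 576/EI.
With EI = 64000 kN·m²: δ_0 = 0.04689 m and δ_{BB} = 0.009 m/kN.
Compatibility — the beam at B must follow the support down by 0.015 m: δ_0 − R_B·δ_{BB} = 0.015, so R_B = (0.04689 − 0.015)/0.009 = 3.543 kN.
Moment equilibrium about A: M_A = Σ(load moments about A) − R_B·L = 48.5 − 3.543×12 = 5.98 kN·m.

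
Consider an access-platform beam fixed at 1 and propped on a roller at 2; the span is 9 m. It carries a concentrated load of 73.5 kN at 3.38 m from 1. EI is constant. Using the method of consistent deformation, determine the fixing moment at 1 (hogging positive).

Remove the prop at 2; the released (primary) structure is a cantilever built in at 1.
Primary-structure tip deflection at 2 by superposition:
  point load 73.5 at a = 3.38: Pa²(3L − a)/(6EI) = 3306/EI
Flexibility coefficient — unit upward force at 2: δ_{22} = L³/(3EI) = 243/EI.
The prop prevents deflection at 2: R_2 = δ_0/δ_{22} = 3306/243 = 13.6 kN.
Moment equilibrium about 1: M_1 = Σ(load moments about 1) − R_2·L = 248.4 − 13.6×9 = 126 kN·m.

M_1 = 126 kN·m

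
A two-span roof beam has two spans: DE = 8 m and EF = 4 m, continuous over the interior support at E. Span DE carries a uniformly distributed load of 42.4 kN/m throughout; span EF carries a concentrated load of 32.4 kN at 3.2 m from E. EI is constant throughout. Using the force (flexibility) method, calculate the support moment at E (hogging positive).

M_E = 230.3 kN·m

Take M_E as the redundant. Released structure: two simple spans DE and EF with a hinge at E.
End slopes at the hinge E, treating each span as simply supported:
  span DE: UDL 42.4: wL³/(24EI) = 904.5/EI
  span EF: point load 32.4 at a = 3.2: Pab(L + b)/(6LEI) = 16.59/EI
  relative rotation θ_0 = (904.5 + 16.59)/EI = 921.1/EI
A unit hogging moment at E produces rotation L₁/(3EI) + L₂/(3EI) = 4/EI.
Slope continuity at E: θ_0 = M_E·4/EI, so M_E = 921.1/4 = 230.3 kN·m (hogging).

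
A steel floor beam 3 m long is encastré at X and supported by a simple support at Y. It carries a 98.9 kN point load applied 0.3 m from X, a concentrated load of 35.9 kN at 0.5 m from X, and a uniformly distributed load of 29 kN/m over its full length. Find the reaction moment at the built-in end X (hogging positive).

Choose R_Y as the redundant. The primary structure is the cantilever fixed at X.
Deflection at Y on the released cantilever, summing each load's contribution:
  point load 98.9 at a = 0.3: Pa²(3L − a)/(6EI) = 12.91/EI
  point load 35.9 at a = 0.5: Pa²(3L − a)/(6EI) = 12.71/EI
  UDL 29: wL⁴/(8EI) = 293.6/EI
  δ_0 = 319.2/EI
Flexibility coefficient — unit upward force at Y: δ_{YY} = L³/(3EI) = 9/EI.
The prop prevents deflection at Y: R_Y = δ_0/δ_{YY} = 319.2/9 = 35.47 kN.
Moment equilibrium about X: M_X = Σ(load moments about X) − R_Y·L = 178.1 − 35.47×3 = 71.7 kN·m.

M_X = 71.7 kN·m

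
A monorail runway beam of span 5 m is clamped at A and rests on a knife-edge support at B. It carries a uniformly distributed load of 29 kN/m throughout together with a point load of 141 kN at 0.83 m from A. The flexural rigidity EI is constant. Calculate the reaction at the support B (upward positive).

R_B = 59.88 kN

Choose R_B as the redundant. The primary structure is the cantilever fixed at A.
Primary-structure tip deflection at B by superposition:
  UDL 29: wL⁴/(8EI) = 2266/EI
  point load 141 at a = 0.83: Pa²(3L − a)/(6EI) = 229.4/EI
  δ_0 = 2495/EI
Flexibility coefficient — unit upward force at B: δ_{BB} = L³/(3EI) = 41.67/EI.
Compatibility at B: δ_0 − R_B·δ_{BB} = 0, so R_B = 2495/41.67 = 59.88 kN.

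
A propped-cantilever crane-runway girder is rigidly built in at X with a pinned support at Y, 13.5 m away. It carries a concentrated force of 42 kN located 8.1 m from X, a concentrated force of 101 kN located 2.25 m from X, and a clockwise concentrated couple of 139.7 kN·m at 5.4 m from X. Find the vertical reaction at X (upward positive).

R_X = 110.9 kN

Release the roller at Y. Primary structure: cantilever fixed at X.
Free-end deflection of the primary structure under the applied loading (downward +):
  point load 42 at a = 8.1: Pa²(3L − a)/(6EI) = 14880/EI
  point load 101 at a = 2.25: Pa²(3L − a)/(6EI) = 3260/EI
  clockwise couple 139.7 at a = 5.4: M₀a(2L − a)/(2EI) = 8147/EI
  δ_0 = 26287/EI
Flexibility coefficient — unit upward force at Y: δ_{YY} = L³/(3EI) = 820.1/EI.
The prop prevents deflection at Y: R_Y = δ_0/δ_{YY} = 26287/820.1 = 32.05 kN.
Vertical equilibrium: R_X = ΣP − R_Y = 143 − 32.05 = 110.9 kN.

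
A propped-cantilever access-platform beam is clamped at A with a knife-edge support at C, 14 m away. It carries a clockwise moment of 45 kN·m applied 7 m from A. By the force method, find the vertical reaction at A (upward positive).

R_A = -3.616 kN

Remove the prop at C; the released (primary) structure is a cantilever built in at A.
Deflection at C on the released cantilever, summing each load's contribution:
  clockwise couple 45 at a = 7: M₀a(2L − a)/(2EI) = 3308/EI
Tip deflection under a unit load at C: L³/(3EI) = 914.7/EI.
The prop prevents deflection at C: R_C = δ_0/δ_{CC} = 3308/914.7 = 3.616 kN.
Vertical equilibrium: R_A = ΣP − R_C = 0 − 3.616 = -3.616 kN.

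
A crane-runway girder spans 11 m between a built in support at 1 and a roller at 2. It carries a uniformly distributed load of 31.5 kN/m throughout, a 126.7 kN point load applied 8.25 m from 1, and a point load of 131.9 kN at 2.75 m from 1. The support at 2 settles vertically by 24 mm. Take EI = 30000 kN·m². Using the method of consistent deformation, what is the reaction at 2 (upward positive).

R_2 = 219.8 kN

Remove the prop at 2; the released (primary) structure is a cantilever built in at 1.
Deflection at 2 on the released cantilever, summing each load's contribution:
  UDL 31.5: wL⁴/(8EI) = 57649/EI
  point load 126.7 at a = 8.25: Pa²(3L − a)/(6EI) = 35572/EI
  point load 131.9 at a = 2.75: Pa²(3L − a)/(6EI) = 5029/EI
  δ_0 = 98250/EI
Flexibility coefficient — unit upward force at 2: δ_{22} = L³/(3EI) = 443.7/EI.
With EI = 30000 kN·m²: δ_0 = 3.275 m and δ_{22} = 0.014789 m/kN.
Compatibility — the beam at 2 must follow the support down by 0.024 m: δ_0 − R_2·δ_{22} = 0.024, so R_2 = (3.275 − 0.024)/0.014789 = 219.8 kN.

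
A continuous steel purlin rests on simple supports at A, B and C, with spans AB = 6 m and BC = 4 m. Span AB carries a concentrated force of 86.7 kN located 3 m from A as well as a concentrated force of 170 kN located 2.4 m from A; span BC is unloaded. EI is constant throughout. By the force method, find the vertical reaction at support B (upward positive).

R_B = 178.6 kN

Release continuity at B by inserting a hinge; the redundant is the internal moment M_B. The primary structure is two simply-supported spans AB and BC.
End slopes at the hinge B, treating each span as simply supported:
  span AB: point load 86.7 at a = 3: Pab(L + a)/(6LEI) = 195.1/EI
  span AB: point load 170 at a = 2.4: Pab(L + a)/(6LEI) = 342.7/EI
  relative rotation θ_0 = (537.8 + 0)/EI = 537.8/EI
A unit hogging moment at B produces rotation L₁/(3EI) + L₂/(3EI) = 3.333/EI.
Slope continuity at B: θ_0 = M_B·3.333/EI, so M_B = 537.8/3.333 = 161.3 kN·m (hogging).
Span AB, ΣM about A with M_B applied at B: R_B^{AB}·6 = 668.1 + 161.3, so R_B^{AB} = 138.2 kN and R_A = 256.7 − 138.2 = 118.5 kN.
Span BC, ΣM about C: R_B^{BC}·4 = 0 + 161.3, so R_B^{BC} = 40.33 kN and R_C = 0 − 40.33 = -40.33 kN.
R_B = 138.2 + 40.33 = 178.6 kN.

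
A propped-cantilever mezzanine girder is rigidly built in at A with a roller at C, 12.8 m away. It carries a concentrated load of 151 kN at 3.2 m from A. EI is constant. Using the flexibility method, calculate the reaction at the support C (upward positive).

R_C = 12.98 kN

Choose R_C as the redundant. The primary structure is the cantilever fixed at A.
Downward deflection at the released point C due to the loads:
  point load 151 at a = 3.2: Pa²(3L − a)/(6EI) = 9071/EI
Tip deflection under a unit load at C: L³/(3EI) = 699.1/EI.
The prop prevents deflection at C: R_C = δ_0/δ_{CC} = 9071/699.1 = 12.98 kN.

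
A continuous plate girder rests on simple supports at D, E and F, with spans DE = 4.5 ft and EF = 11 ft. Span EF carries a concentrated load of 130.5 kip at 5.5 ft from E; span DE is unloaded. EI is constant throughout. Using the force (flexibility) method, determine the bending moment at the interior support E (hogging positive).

Take M_E as the redundant. Released structure: two simple spans DE and EF with a hinge at E.
Rotations at E on the released spans (each span's end-slope, ×1/EI):
  span EF: point load 130.5 at a = 5.5: Pab(L + b)/(6LEI) = 986.9/EI
  relative rotation θ_0 = (0 + 986.9)/EI = 986.9/EI
A unit hogging moment at E produces rotation L₁/(3EI) + L₂/(3EI) = 5.167/EI.
Compatibility: M_E·(L₁+L₂)/(3EI) = θ_0, giving M_E = 191 kip·ft (hogging).

M_E = 191 kip·ft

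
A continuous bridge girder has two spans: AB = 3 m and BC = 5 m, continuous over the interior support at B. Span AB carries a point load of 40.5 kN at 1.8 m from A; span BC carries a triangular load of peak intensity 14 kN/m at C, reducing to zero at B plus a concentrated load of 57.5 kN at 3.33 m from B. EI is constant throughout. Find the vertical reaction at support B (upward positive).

Release continuity at B by inserting a hinge; the redundant is the internal moment M_B. The primary structure is two simply-supported spans AB and BC.
End slopes at the hinge B, treating each span as simply supported:
  span AB: point load 40.5 at a = 1.8: Pab(L + a)/(6LEI) = 23.33/EI
  span BC: triangular load, peak 14: 7w₀L³/(360EI) = 34.03/EI
  span BC: point load 57.5 at a = 3.33: Pab(L + b)/(6LEI) = 71.09/EI
  relative rotation θ_0 = (23.33 + 105.1)/EI = 128.4/EI
A unit hogging moment at B produces rotation L₁/(3EI) + L₂/(3EI) = 2.667/EI.
Compatibility: M_B·(L₁+L₂)/(3EI) = θ_0, giving M_B = 48.17 kN·m (hogging).
Span AB, ΣM about A with M_B applied at B: R_B^{AB}·3 = 72.9 + 48.17, so R_B^{AB} = 40.36 kN and R_A = 40.5 − 40.36 = 0.1438 kN.
Span BC, ΣM about C: R_B^{BC}·5 = 154.4 + 48.17, so R_B^{BC} = 40.51 kN and R_C = 92.5 − 40.51 = 51.99 kN.
R_B = 40.36 + 40.51 = 80.86 kN.

R_B = 80.86 kN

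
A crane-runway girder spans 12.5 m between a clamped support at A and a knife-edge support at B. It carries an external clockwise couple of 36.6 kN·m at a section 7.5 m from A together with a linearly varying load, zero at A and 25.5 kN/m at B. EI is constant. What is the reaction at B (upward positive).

R_B = 91.35 kN

Take the reaction at B as the redundant and release it; the primary structure is a cantilever fixed at A.
Downward deflection at the released point B due to the loads:
  clockwise couple 36.6 at a = 7.5: M₀a(2L − a)/(2EI) = 2402/EI
  triangular load, peak 25.5 at the free end: 11w₀L⁴/(120EI) = 57068/EI
  δ_0 = 59470/EI
Tip deflection under a unit load at B: L³/(3EI) = 651/EI.
Compatibility at B: δ_0 − R_B·δ_{BB} = 0, so R_B = 59470/651 = 91.35 kN.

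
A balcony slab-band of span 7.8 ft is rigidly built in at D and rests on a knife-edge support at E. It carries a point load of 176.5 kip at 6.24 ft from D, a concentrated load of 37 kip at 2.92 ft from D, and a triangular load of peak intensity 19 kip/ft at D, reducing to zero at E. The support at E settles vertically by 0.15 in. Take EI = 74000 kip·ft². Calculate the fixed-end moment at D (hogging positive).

Choose R_E as the redundant. The primary structure is the cantilever fixed at D.
Deflection at E on the released cantilever, summing each load's contribution:
  point load 176.5 at a = 6.24: Pa²(3L − a)/(6EI) = 19655/EI
  point load 37 at a = 2.92: Pa²(3L − a)/(6EI) = 1077/EI
  triangular load, peak 19 at the fixed end: w₀L⁴/(30EI) = 2344/EI
  δ_0 = 23076/EI
Flexibility coefficient — unit upward force at E: δ_{EE} = L³/(3EI) = 158.2/EI.
With EI = 74000 kip·ft²: δ_0 = 0.31184 ft and δ_{EE} = 0.002138 ft/kip.
Compatibility — the beam at E must follow the support down by 0.0125 ft: δ_0 − R_E·δ_{EE} = 0.0125, so R_E = (0.31184 − 0.0125)/0.002138 = 140 kip.
Moment equilibrium about D: M_D = Σ(load moments about D) − R_E·L = 1402 − 140×7.8 = 309.8 kip·ft.

M_D = 309.8 kip·ft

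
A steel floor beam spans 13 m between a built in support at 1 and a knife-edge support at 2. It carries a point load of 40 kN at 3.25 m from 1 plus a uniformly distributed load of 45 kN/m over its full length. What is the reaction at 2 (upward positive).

Remove the prop at 2; the released (primary) structure is a cantilever built in at 1.
Deflection at 2 on the released cantilever, summing each load's contribution:
  point load 40 at a = 3.25: Pa²(3L − a)/(6EI) = 2517/EI
  UDL 45: wL⁴/(8EI) = 160656/EI
  δ_0 = 163173/EI
Flexibility coefficient — unit upward force at 2: δ_{22} = L³/(3EI) = 732.3/EI.
Compatibility at 2: δ_0 − R_2·δ_{22} = 0, so R_2 = 163173/732.3 = 222.8 kN.

R_2 = 222.8 kN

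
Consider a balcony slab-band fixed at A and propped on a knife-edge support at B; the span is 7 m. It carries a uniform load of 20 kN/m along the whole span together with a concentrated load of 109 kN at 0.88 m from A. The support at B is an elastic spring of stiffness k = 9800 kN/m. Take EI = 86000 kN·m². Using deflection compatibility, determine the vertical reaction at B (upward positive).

Choose R_B as the redundant. The primary structure is the cantilever fixed at A.
Free-end deflection of the primary structure under the applied loading (downward +):
  UDL 20: wL⁴/(8EI) = 6002/EI
  point load 109 at a = 0.88: Pa²(3L − a)/(6EI) = 283.1/EI
  δ_0 = 6286/EI
Flexibility coefficient — unit upward force at B: δ_{BB} = L³/(3EI) = 114.3/EI.
With EI = 86000 kN·m²: δ_0 = 0.073088 m and δ_{BB} = 0.001329 m/kN.
Compatibility — the spring shortens by R_B/k under the reaction it provides: δ_0 − R_B·δ_{BB} = R_B/k. With 1/k = 0.000102 m/kN, R_B = δ_0 / (δ_{BB} + 1/k) = 0.073088 / (0.001329 + 0.000102) = 51.06 kN.

R_B = 51.06 kN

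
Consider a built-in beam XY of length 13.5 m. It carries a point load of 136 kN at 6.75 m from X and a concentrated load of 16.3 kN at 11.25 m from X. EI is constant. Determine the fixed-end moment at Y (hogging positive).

M_Y = 255 kN·m

Release both end moments; the primary structure is a simply-supported span XY with redundants M_X and M_Y.
On the primary (simply-supported) span, the end slopes from the loading are:
  at X: point load 136 at a = 6.75: Pab(L + b)/(6LEI) = 1549/EI
  at Y: point load 136 at a = 6.75: Pab(L + a)/(6LEI) = 1549/EI
  at X: point load 16.3 at a = 11.25: Pab(L + b)/(6LEI) = 80.23/EI
  at Y: point load 16.3 at a = 11.25: Pab(L + a)/(6LEI) = 126.1/EI
  θ_X0 = 1629/EI,  θ_Y0 = 1675/EI
Flexibility coefficients: a unit moment at one end gives L/(3EI) there and L/(6EI) at the far end, so f₁₁ = f₂₂ = 4.5/EI and f₁₂ = f₂₁ = 2.25/EI.
Compatibility — zero rotation at each built-in end:
  4.5 M_X + 2.25 M_Y = 1629
  2.25 M_X + 4.5 M_Y = 1675
Solving the pair gives M_X = 234.6 kN·m and M_Y = 255 kN·m (hogging).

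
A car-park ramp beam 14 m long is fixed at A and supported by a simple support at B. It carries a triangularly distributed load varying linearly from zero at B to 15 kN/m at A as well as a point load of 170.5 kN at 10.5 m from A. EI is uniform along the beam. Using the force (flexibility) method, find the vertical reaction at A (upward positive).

R_A = 146.6 kN

Remove the prop at B; the released (primary) structure is a cantilever built in at A.
Free-end deflection of the primary structure under the applied loading (downward +):
  triangular load, peak 15 at the fixed end: w₀L⁴/(30EI) = 19208/EI
  point load 170.5 at a = 10.5: Pa²(3L − a)/(6EI) = 98688/EI
  δ_0 = 117896/EI
Flexibility coefficient — unit upward force at B: δ_{BB} = L³/(3EI) = 914.7/EI.
Compatibility at B: δ_0 − R_B·δ_{BB} = 0, so R_B = 117896/914.7 = 128.9 kN.
Vertical equilibrium: R_A = ΣP − R_B = 275.5 − 128.9 = 146.6 kN.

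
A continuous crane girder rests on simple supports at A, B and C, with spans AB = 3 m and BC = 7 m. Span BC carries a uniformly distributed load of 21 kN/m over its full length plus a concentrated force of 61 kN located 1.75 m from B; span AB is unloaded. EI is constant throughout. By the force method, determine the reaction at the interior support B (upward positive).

R_B = 185.5 kN

Take M_B as the redundant. Released structure: two simple spans AB and BC with a hinge at B.
End slopes at the hinge B, treating each span as simply supported:
  span BC: UDL 21: wL³/(24EI) = 300.1/EI
  span BC: point load 61 at a = 1.75: Pab(L + b)/(6LEI) = 163.5/EI
  relative rotation θ_0 = (0 + 463.6)/EI = 463.6/EI
A unit hogging moment at B produces rotation L₁/(3EI) + L₂/(3EI) = 3.333/EI.
Compatibility: M_B·(L₁+L₂)/(3EI) = θ_0, giving M_B = 139.1 kN·m (hogging).
Span AB, ΣM about A with M_B applied at B: R_B^{AB}·3 = 0 + 139.1, so R_B^{AB} = 46.36 kN and R_A = 0 − 46.36 = -46.36 kN.
Span BC, ΣM about C: R_B^{BC}·7 = 834.8 + 139.1, so R_B^{BC} = 139.1 kN and R_C = 208 − 139.1 = 68.88 kN.
R_B = 46.36 + 139.1 = 185.5 kN.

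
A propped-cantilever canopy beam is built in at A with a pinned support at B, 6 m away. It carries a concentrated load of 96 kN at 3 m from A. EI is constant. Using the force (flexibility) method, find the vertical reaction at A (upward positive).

Release the roller at B. Primary structure: cantilever fixed at A.
Deflection at B on the released cantilever, summing each load's contribution:
  point load 96 at a = 3: Pa²(3L − a)/(6EI) = 2160/EI
Flexibility coefficient — unit upward force at B: δ_{BB} = L³/(3EI) = 72/EI.
The prop prevents deflection at B: R_B = δ_0/δ_{BB} = 2160/72 = 30 kN.
Vertical equilibrium: R_A = ΣP − R_B = 96 − 30 = 66 kN.

R_A = 66 kN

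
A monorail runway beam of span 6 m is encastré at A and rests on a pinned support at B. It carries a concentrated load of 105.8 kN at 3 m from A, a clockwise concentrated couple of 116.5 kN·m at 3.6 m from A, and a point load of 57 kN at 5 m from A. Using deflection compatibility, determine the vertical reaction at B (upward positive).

Choose R_B as the redundant. The primary structure is the cantilever fixed at A.
Downward deflection at the released point B due to the loads:
  point load 105.8 at a = 3: Pa²(3L − a)/(6EI) = 2380/EI
  clockwise couple 116.5 at a = 3.6: M₀a(2L − a)/(2EI) = 1761/EI
  point load 57 at a = 5: Pa²(3L − a)/(6EI) = 3088/EI
  δ_0 = 7229/EI
Flexibility coefficient — unit upward force at B: δ_{BB} = L³/(3EI) = 72/EI.
Compatibility at B: δ_0 − R_B·δ_{BB} = 0, so R_B = 7229/72 = 100.4 kN.

R_B = 100.4 kN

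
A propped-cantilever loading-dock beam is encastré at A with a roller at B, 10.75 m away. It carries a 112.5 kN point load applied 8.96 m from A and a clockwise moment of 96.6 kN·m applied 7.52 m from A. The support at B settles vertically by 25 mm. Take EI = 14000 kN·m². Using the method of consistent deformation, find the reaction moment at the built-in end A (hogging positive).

Release the roller at B. Primary structure: cantilever fixed at A.
Deflection at B on the released cantilever, summing each load's contribution:
  point load 112.5 at a = 8.96: Pa²(3L − a)/(6EI) = 35058/EI
  clockwise couple 96.6 at a = 7.52: M₀a(2L − a)/(2EI) = 5078/EI
  δ_0 = 40136/EI
Tip deflection under a unit load at B: L³/(3EI) = 414.1/EI.
With EI = 14000 kN·m²: δ_0 = 2.8668 m and δ_{BB} = 0.029578 m/kN.
Compatibility — the beam at B must follow the support down by 0.025 m: δ_0 − R_B·δ_{BB} = 0.025, so R_B = (2.8668 − 0.025)/0.029578 = 96.08 kN.
Moment equilibrium about A: M_A = Σ(load moments about A) − R_B·L = 1105 − 96.08×10.75 = 71.76 kN·m.

M_A = 71.76 kN·m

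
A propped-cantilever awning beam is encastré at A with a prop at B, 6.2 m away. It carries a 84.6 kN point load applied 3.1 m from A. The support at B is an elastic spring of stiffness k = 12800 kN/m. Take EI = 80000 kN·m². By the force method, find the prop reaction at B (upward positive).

R_B = 24.51 kN

Take the reaction at B as the redundant and release it; the primary structure is a cantilever fixed at A.
Downward deflection at the released point B due to the loads:
  point load 84.6 at a = 3.1: Pa²(3L − a)/(6EI) = 2100/EI
Flexibility coefficient — unit upward force at B: δ_{BB} = L³/(3EI) = 79.44/EI.
With EI = 80000 kN·m²: δ_0 = 0.026253 m and δ_{BB} = 0.000993 m/kN.
Compatibility — the spring shortens by R_B/k under the reaction it provides: δ_0 − R_B·δ_{BB} = R_B/k. With 1/k = 0.000078 m/kN, R_B = δ_0 / (δ_{BB} + 1/k) = 0.026253 / (0.000993 + 0.000078) = 24.51 kN.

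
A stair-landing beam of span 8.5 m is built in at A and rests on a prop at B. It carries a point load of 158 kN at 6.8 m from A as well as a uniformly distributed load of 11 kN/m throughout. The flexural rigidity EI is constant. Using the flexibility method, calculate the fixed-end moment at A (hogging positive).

M_A = 228.3 kN·m

Take the reaction at B as the redundant and release it; the primary structure is a cantilever fixed at A.
Deflection at B on the released cantilever, summing each load's contribution:
  point load 158 at a = 6.8: Pa²(3L − a)/(6EI) = 22770/EI
  UDL 11: wL⁴/(8EI) = 7178/EI
  δ_0 = 29948/EI
Tip deflection under a unit load at B: L³/(3EI) = 204.7/EI.
Compatibility at B: δ_0 − R_B·δ_{BB} = 0, so R_B = 29948/204.7 = 146.3 kN.
Moment equilibrium about A: M_A = Σ(load moments about A) − R_B·L = 1472 − 146.3×8.5 = 228.3 kN·m.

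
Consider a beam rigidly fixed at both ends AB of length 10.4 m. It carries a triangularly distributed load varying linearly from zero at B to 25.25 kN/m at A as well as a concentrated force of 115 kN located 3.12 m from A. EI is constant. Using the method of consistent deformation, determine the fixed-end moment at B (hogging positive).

Release both end moments; the primary structure is a simply-supported span AB with redundants M_A and M_B.
End rotations of the released simple span under the applied load (×1/EI):
  at A: triangular load, peak 25.25: w₀L³/(45EI) = 631.2/EI
  at B: triangular load, peak 25.25: 7w₀L³/(360EI) = 552.3/EI
  at A: point load 115 at a = 3.12: Pab(L + b)/(6LEI) = 740.1/EI
  at B: point load 115 at a = 3.12: Pab(L + a)/(6LEI) = 565.9/EI
  θ_A0 = 1371/EI,  θ_B0 = 1118/EI
Flexibility coefficients: a unit moment at one end gives L/(3EI) there and L/(6EI) at the far end, so f₁₁ = f₂₂ = 3.467/EI and f₁₂ = f₂₁ = 1.733/EI.
Compatibility — zero rotation at each built-in end:
  3.467 M_A + 1.733 M_B = 1371
  1.733 M_A + 3.467 M_B = 1118
Solving the pair gives M_A = 312.4 kN·m and M_B = 166.4 kN·m (hogging).

M_B = 166.4 kN·m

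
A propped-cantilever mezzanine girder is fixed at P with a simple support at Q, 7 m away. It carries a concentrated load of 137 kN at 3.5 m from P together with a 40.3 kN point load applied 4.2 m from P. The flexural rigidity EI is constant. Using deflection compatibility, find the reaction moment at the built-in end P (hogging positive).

M_P = 227.2 kN·m

Remove the prop at Q; the released (primary) structure is a cantilever built in at P.
Downward deflection at the released point Q due to the loads:
  point load 137 at a = 3.5: Pa²(3L − a)/(6EI) = 4895/EI
  point load 40.3 at a = 4.2: Pa²(3L − a)/(6EI) = 1990/EI
  δ_0 = 6885/EI
Flexibility coefficient — unit upward force at Q: δ_{QQ} = L³/(3EI) = 114.3/EI.
Compatibility at Q: δ_0 − R_Q·δ_{QQ} = 0, so R_Q = 6885/114.3 = 60.22 kN.
Moment equilibrium about P: M_P = Σ(load moments about P) − R_Q·L = 648.8 − 60.22×7 = 227.2 kN·m.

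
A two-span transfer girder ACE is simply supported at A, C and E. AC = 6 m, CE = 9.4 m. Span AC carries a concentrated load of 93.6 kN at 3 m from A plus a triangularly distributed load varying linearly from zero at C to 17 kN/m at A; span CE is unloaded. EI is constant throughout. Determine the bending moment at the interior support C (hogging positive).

M_C = 54.94 kN·m

Insert a hinge at C; M_C is the redundant, and each span becomes simply supported.
Rotations at C on the released spans (each span's end-slope, ×1/EI):
  span AC: point load 93.6 at a = 3: Pab(L + a)/(6LEI) = 210.6/EI
  span AC: triangular load, peak 17: 7w₀L³/(360EI) = 71.4/EI
  relative rotation θ_0 = (282 + 0)/EI = 282/EI
A unit hogging moment at C produces rotation L₁/(3EI) + L₂/(3EI) = 5.133/EI.
Slope continuity at C: θ_0 = M_C·5.133/EI, so M_C = 282/5.133 = 54.94 kN·m (hogging).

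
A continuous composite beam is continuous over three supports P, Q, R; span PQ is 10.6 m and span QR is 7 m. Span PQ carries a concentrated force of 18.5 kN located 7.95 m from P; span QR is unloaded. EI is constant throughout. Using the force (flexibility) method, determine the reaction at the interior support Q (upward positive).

R_Q = 18.47 kN

Insert a hinge at Q; M_Q is the redundant, and each span becomes simply supported.
Discontinuity in slope at Q on the released structure — sum the simple-span end rotations:
  span PQ: point load 18.5 at a = 7.95: Pab(L + a)/(6LEI) = 113.7/EI
  relative rotation θ_0 = (113.7 + 0)/EI = 113.7/EI
A unit hogging moment at Q produces rotation L₁/(3EI) + L₂/(3EI) = 5.867/EI.
Compatibility: M_Q·(L₁+L₂)/(3EI) = θ_0, giving M_Q = 19.38 kN·m (hogging).
Span PQ, ΣM about P with M_Q applied at Q: R_Q^{PQ}·10.6 = 147.1 + 19.38, so R_Q^{PQ} = 15.7 kN and R_P = 18.5 − 15.7 = 2.797 kN.
Span QR, ΣM about R: R_Q^{QR}·7 = 0 + 19.38, so R_Q^{QR} = 2.768 kN and R_R = 0 − 2.768 = -2.768 kN.
R_Q = 15.7 + 2.768 = 18.47 kN.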